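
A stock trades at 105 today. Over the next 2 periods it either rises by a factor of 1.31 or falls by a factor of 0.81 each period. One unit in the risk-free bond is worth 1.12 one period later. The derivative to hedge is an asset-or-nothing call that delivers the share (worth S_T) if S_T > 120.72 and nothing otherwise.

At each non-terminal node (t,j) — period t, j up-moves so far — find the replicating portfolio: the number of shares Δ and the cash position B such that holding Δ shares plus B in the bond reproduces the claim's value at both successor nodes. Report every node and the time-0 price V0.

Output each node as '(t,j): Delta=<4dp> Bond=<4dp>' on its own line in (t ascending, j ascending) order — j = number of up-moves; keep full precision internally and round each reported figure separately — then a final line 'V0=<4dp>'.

No-arbitrage ⇒ martingale measure with p* = (R−d)/(u−d) = 0.6200.
Payoff layer (t=2): V(2,0)=0.0000, V(2,1)=0.0000, V(2,2)=180.1905
Node (1,0) S=85.0500: V=(p*·0.0000+(1−p*)·0.0000)/1.12=0.0000; Δ=(0.0000−0.0000)/(111.4155−68.8905)=0.0000; B=V−Δ·S=0.0000
Node (1,1) S=137.5500: V=(p*·180.1905+(1−p*)·0.0000)/1.12=99.7483; Δ=(180.1905−0.0000)/(180.1905−111.4155)=2.6200; B=V−Δ·S=-260.6327
Node (0,0) S=105.0000: V=(p*·99.7483+(1−p*)·0.0000)/1.12=55.2178; Δ=(99.7483−0.0000)/(137.5500−85.0500)=1.9000; B=V−Δ·S=-144.2788
The time-0 hedge costs 55.2178, which is the no-arbitrage price.

(0,0): Delta=1.9000 Bond=-144.2788
(1,0): Delta=0.0000 Bond=0.0000
(1,1): Delta=2.6200 Bond=-260.6327
V0=55.2178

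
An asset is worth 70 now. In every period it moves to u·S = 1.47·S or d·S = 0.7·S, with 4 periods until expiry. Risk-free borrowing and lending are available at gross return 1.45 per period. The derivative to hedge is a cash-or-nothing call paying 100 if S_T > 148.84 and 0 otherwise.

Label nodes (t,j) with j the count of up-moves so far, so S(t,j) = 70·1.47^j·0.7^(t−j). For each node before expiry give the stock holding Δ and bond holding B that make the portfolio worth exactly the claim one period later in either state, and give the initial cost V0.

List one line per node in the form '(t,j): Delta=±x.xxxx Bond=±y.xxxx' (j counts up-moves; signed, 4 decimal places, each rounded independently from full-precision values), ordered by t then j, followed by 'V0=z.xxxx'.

(0,0): Delta=0.0450 Bond=19.3842
(1,0): Delta=1.1960 Bond=-28.2907
(1,1): Delta=0.0304 Bond=29.6110
(2,0): Delta=0.0000 Bond=0.0000
(2,1): Delta=1.2112 Bond=-42.1155
(2,2): Delta=0.0154 Bond=45.2040
(3,0): Delta=0.0000 Bond=0.0000
(3,1): Delta=0.0000 Bond=0.0000
(3,2): Delta=1.2265 Bond=-62.6959
(3,3): Delta=0.0000 Bond=68.9655
V0=22.5334

Risk-neutral probability p* = (R−d)/(u−d) = (1.45−0.7)/(1.47−0.7) = 0.9740.
Terminal payoffs: V(4,0)=0.0000, V(4,1)=0.0000, V(4,2)=0.0000, V(4,3)=100.0000, V(4,4)=100.0000
Node (3,0) S=24.0100: V=(p*·0.0000+(1−p*)·0.0000)/1.45=0.0000; Δ=(0.0000−0.0000)/(35.2947−16.8070)=0.0000; B=V−Δ·S=0.0000
Node (3,1) S=50.4210: V=(p*·0.0000+(1−p*)·0.0000)/1.45=0.0000; Δ=(0.0000−0.0000)/(74.1189−35.2947)=0.0000; B=V−Δ·S=0.0000
Node (3,2) S=105.8841: V=(p*·100.0000+(1−p*)·0.0000)/1.45=67.1742; Δ=(100.0000−0.0000)/(155.6496−74.1189)=1.2265; B=V−Δ·S=-62.6959
Node (3,3) S=222.3566: V=(p*·100.0000+(1−p*)·100.0000)/1.45=68.9655; Δ=(100.0000−100.0000)/(326.8642−155.6496)=0.0000; B=V−Δ·S=68.9655
Node (2,0) S=34.3000: V=(p*·0.0000+(1−p*)·0.0000)/1.45=0.0000; Δ=(0.0000−0.0000)/(50.4210−24.0100)=0.0000; B=V−Δ·S=0.0000
Node (2,1) S=72.0300: V=(p*·67.1742+(1−p*)·0.0000)/1.45=45.1237; Δ=(67.1742−0.0000)/(105.8841−50.4210)=1.2112; B=V−Δ·S=-42.1155
Node (2,2) S=151.2630: V=(p*·68.9655+(1−p*)·67.1742)/1.45=47.5303; Δ=(68.9655−67.1742)/(222.3566−105.8841)=0.0154; B=V−Δ·S=45.2040
Node (1,0) S=49.0000: V=(p*·45.1237+(1−p*)·0.0000)/1.45=30.3115; Δ=(45.1237−0.0000)/(72.0300−34.3000)=1.1960; B=V−Δ·S=-28.2907
Node (1,1) S=102.9000: V=(p*·47.5303+(1−p*)·45.1237)/1.45=32.7364; Δ=(47.5303−45.1237)/(151.2630−72.0300)=0.0304; B=V−Δ·S=29.6110
Node (0,0) S=70.0000: V=(p*·32.7364+(1−p*)·30.3115)/1.45=22.5334; Δ=(32.7364−30.3115)/(102.9000−49.0000)=0.0450; B=V−Δ·S=19.3842
Self-financing check: at every node Δ·S+B equals the discounted successor values.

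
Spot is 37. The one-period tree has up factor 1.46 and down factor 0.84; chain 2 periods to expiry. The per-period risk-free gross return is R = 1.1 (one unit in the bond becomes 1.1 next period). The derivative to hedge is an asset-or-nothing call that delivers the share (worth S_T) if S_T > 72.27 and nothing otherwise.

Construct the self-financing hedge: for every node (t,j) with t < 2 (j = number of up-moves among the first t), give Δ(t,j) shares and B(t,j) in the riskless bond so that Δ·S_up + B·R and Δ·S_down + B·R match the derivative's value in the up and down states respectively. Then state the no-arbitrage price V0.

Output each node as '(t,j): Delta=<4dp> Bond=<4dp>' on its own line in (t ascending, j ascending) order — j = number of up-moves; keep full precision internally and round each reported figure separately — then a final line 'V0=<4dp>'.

(0,0): Delta=1.3107 Bond=-37.0332
(1,0): Delta=0.0000 Bond=0.0000
(1,1): Delta=2.3548 Bond=-97.1410
V0=11.4627

Under the risk-neutral measure, an up-move has probability p* = (R−d)/(u−d) = 0.4194 and values discount at R = 1.1.
Terminal payoffs: V(2,0)=0.0000, V(2,1)=0.0000, V(2,2)=78.8692
(1,0): S=31.0800. Δ = (V_up−V_dn)/(S_up−S_dn) = (0.0000−0.0000)/(45.3768−26.1072) = 0.0000. V = [p*·0.0000 + (1−p*)·0.0000]/1.1 = 0.0000. B = V − Δ·S = 0.0000.
(1,1): S=54.0200. Δ = (V_up−V_dn)/(S_up−S_dn) = (78.8692−0.0000)/(78.8692−45.3768) = 2.3548. V = [p*·78.8692 + (1−p*)·0.0000]/1.1 = 30.0674. B = V − Δ·S = -97.1410.
(0,0): S=37.0000. Δ = (V_up−V_dn)/(S_up−S_dn) = (30.0674−0.0000)/(54.0200−31.0800) = 1.3107. V = [p*·30.0674 + (1−p*)·0.0000]/1.1 = 11.4627. B = V − Δ·S = -37.0332.
Self-financing check: at every node Δ·S+B equals the discounted successor values.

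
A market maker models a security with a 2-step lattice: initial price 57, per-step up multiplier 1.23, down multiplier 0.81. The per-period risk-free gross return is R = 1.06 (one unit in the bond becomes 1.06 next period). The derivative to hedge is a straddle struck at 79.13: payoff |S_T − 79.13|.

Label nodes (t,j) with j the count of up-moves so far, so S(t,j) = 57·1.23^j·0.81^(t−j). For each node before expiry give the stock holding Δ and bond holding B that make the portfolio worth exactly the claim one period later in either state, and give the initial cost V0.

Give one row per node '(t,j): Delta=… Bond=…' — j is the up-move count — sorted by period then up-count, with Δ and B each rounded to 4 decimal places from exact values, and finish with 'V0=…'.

Since d<R<u, set p* = (R−d)/(u−d) = 0.5952; price each node as the discounted p*-expectation of its children.
Terminal payoffs: V(2,0)=41.7323, V(2,1)=22.3409, V(2,2)=7.1053
  t=1,j=0: stock 46.1700 → up 56.7891 (V=22.3409), down 37.3977 (V=41.7323). Price 28.4809; hedge Δ=-1.0000, bond B=74.6509.
  t=1,j=1: stock 70.1100 → up 86.2353 (V=7.1053), down 56.7891 (V=22.3409). Price 12.5208; hedge Δ=-0.5174, bond B=48.7961.
  t=0,j=0: stock 57.0000 → up 70.1100 (V=12.5208), down 46.1700 (V=28.4809). Price 17.9065; hedge Δ=-0.6667, bond B=55.9067.
Root portfolio cost Δ·57+B reproduces V0=17.9065.

(0,0): Delta=-0.6667 Bond=55.9067
(1,0): Delta=-1.0000 Bond=74.6509
(1,1): Delta=-0.5174 Bond=48.7961
V0=17.9065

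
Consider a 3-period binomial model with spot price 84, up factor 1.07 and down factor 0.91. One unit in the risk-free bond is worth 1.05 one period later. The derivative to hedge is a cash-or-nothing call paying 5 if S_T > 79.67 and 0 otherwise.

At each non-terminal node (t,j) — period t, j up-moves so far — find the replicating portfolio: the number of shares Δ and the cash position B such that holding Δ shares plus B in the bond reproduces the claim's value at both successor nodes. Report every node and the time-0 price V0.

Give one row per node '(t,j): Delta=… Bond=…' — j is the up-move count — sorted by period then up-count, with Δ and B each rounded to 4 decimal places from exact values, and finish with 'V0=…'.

(0,0): Delta=0.0738 Bond=-2.0668
(1,0): Delta=0.3407 Bond=-22.5694
(1,1): Delta=0.0414 Bond=0.7440
(2,0): Delta=0.0000 Bond=0.0000
(2,1): Delta=0.3821 Bond=-27.0833
(2,2): Delta=0.0000 Bond=4.7619
V0=4.1336

Under the risk-neutral measure, an up-move has probability p* = (R−d)/(u−d) = 0.8750 and values discount at R = 1.05.
Terminal payoffs: V(3,0)=0.0000, V(3,1)=0.0000, V(3,2)=5.0000, V(3,3)=5.0000
Node (2,0) S=69.5604: V=(p*·0.0000+(1−p*)·0.0000)/1.05=0.0000; Δ=(0.0000−0.0000)/(74.4296−63.3000)=0.0000; B=V−Δ·S=0.0000
Node (2,1) S=81.7908: V=(p*·5.0000+(1−p*)·0.0000)/1.05=4.1667; Δ=(5.0000−0.0000)/(87.5162−74.4296)=0.3821; B=V−Δ·S=-27.0833
Node (2,2) S=96.1716: V=(p*·5.0000+(1−p*)·5.0000)/1.05=4.7619; Δ=(5.0000−5.0000)/(102.9036−87.5162)=0.0000; B=V−Δ·S=4.7619
Node (1,0) S=76.4400: V=(p*·4.1667+(1−p*)·0.0000)/1.05=3.4722; Δ=(4.1667−0.0000)/(81.7908−69.5604)=0.3407; B=V−Δ·S=-22.5694
Node (1,1) S=89.8800: V=(p*·4.7619+(1−p*)·4.1667)/1.05=4.4643; Δ=(4.7619−4.1667)/(96.1716−81.7908)=0.0414; B=V−Δ·S=0.7440
Node (0,0) S=84.0000: V=(p*·4.4643+(1−p*)·3.4722)/1.05=4.1336; Δ=(4.4643−3.4722)/(89.8800−76.4400)=0.0738; B=V−Δ·S=-2.0668
The time-0 hedge costs 4.1336, which is the no-arbitrage price.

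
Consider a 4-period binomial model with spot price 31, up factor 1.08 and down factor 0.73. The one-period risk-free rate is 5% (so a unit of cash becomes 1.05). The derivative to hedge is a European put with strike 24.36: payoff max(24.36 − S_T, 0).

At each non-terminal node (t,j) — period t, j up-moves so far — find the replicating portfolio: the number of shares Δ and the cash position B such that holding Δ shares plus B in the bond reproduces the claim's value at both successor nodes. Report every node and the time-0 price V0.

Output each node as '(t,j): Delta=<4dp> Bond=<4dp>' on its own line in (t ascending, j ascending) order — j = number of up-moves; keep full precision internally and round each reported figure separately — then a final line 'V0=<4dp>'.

(0,0): Delta=-0.0974 Bond=3.1946
(1,0): Delta=-0.6030 Bond=14.7969
(1,1): Delta=-0.0653 Bond=2.2816
(2,0): Delta=-1.0000 Bond=22.0952
(2,1): Delta=-0.5778 Bond=14.9219
(2,2): Delta=-0.0328 Bond=1.2214
(3,0): Delta=-1.0000 Bond=23.2000
(3,1): Delta=-1.0000 Bond=23.2000
(3,2): Delta=-0.5511 Bond=14.9619
(3,3): Delta=0.0000 Bond=0.0000
V0=0.1765

Since d<R<u, set p* = (R−d)/(u−d) = 0.9143; price each node as the discounted p*-expectation of its children.
Terminal values V(4,·): V(4,0)=15.5565, V(4,1)=11.3357, V(4,2)=5.0912, V(4,3)=0.0000, V(4,4)=0.0000
  t=3,j=0: stock 12.0595 → up 13.0243 (V=11.3357), down 8.8035 (V=15.5565). Price 11.1405; hedge Δ=-1.0000, bond B=23.2000.
  t=3,j=1: stock 17.8415 → up 19.2688 (V=5.0912), down 13.0243 (V=11.3357). Price 5.3585; hedge Δ=-1.0000, bond B=23.2000.
  t=3,j=2: stock 26.3956 → up 28.5073 (V=0.0000), down 19.2688 (V=5.0912). Price 0.4156; hedge Δ=-0.5511, bond B=14.9619.
  t=3,j=3: stock 39.0511 → up 42.1752 (V=0.0000), down 28.5073 (V=0.0000). Price 0.0000; hedge Δ=0.0000, bond B=0.0000.
  t=2,j=0: stock 16.5199 → up 17.8415 (V=5.3585), down 12.0595 (V=11.1405). Price 5.5753; hedge Δ=-1.0000, bond B=22.0952.
  t=2,j=1: stock 24.4404 → up 26.3956 (V=0.4156), down 17.8415 (V=5.3585). Price 0.7993; hedge Δ=-0.5778, bond B=14.9219.
  t=2,j=2: stock 36.1584 → up 39.0511 (V=0.0000), down 26.3956 (V=0.4156). Price 0.0339; hedge Δ=-0.0328, bond B=1.2214.
  t=1,j=0: stock 22.6300 → up 24.4404 (V=0.7993), down 16.5199 (V=5.5753). Price 1.1511; hedge Δ=-0.6030, bond B=14.7969.
  t=1,j=1: stock 33.4800 → up 36.1584 (V=0.0339), down 24.4404 (V=0.7993). Price 0.0948; hedge Δ=-0.0653, bond B=2.2816.
  t=0,j=0: stock 31.0000 → up 33.4800 (V=0.0948), down 22.6300 (V=1.1511). Price 0.1765; hedge Δ=-0.0974, bond B=3.1946.
Self-financing check: at every node Δ·S+B equals the discounted successor values.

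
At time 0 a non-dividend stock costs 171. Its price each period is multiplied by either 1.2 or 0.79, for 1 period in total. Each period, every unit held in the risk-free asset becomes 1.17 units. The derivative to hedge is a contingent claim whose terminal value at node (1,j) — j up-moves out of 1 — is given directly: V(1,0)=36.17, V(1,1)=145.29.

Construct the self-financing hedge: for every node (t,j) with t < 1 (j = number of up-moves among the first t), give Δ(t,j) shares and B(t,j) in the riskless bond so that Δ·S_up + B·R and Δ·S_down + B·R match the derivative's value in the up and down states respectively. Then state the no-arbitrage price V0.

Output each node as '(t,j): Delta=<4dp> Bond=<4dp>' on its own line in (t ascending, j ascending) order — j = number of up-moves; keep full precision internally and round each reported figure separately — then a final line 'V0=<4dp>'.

(0,0): Delta=1.5564 Bond=-148.7911
V0=117.3552

Since d<R<u, set p* = (R−d)/(u−d) = 0.9268; price each node as the discounted p*-expectation of its children.
Terminal payoffs: V(1,0)=36.1700, V(1,1)=145.2900
  t=0,j=0: stock 171.0000 → up 205.2000 (V=145.2900), down 135.0900 (V=36.1700). Price 117.3552; hedge Δ=1.5564, bond B=-148.7911.
Root portfolio cost Δ·171+B reproduces V0=117.3552.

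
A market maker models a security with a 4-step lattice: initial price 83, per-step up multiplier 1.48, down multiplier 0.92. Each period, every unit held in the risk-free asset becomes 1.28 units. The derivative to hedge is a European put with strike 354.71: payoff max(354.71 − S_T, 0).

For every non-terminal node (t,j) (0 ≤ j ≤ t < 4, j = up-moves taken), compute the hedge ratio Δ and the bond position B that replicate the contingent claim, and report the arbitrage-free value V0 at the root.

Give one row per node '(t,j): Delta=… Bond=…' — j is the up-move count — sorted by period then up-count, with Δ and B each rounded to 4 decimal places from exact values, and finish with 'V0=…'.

(0,0): Delta=-0.8814 Bond=125.0650
(1,0): Delta=-1.0000 Bond=169.1389
(1,1): Delta=-0.8405 Bond=155.0523
(2,0): Delta=-1.0000 Bond=216.4978
(2,1): Delta=-1.0000 Bond=216.4978
(2,2): Delta=-0.7854 Bond=188.4499
(3,0): Delta=-1.0000 Bond=277.1172
(3,1): Delta=-1.0000 Bond=277.1172
(3,2): Delta=-1.0000 Bond=277.1172
(3,3): Delta=-0.7112 Bond=221.2707
V0=51.9081

The replicating-portfolio and risk-neutral prices coincide; use p* = (1.28−0.92)/(1.48−0.92) = 0.6429 for the latter.
Terminal payoffs: V(4,0)=295.2494, V(4,1)=259.0560, V(4,2)=200.8318, V(4,3)=107.1668, V(4,4)=0.0000
(3,0): S=64.6311. Δ = (V_up−V_dn)/(S_up−S_dn) = (259.0560−295.2494)/(95.6540−59.4606) = -1.0000. V = [p*·259.0560 + (1−p*)·295.2494]/1.28 = 212.4861. B = V − Δ·S = 277.1172.
(3,1): S=103.9718. Δ = (V_up−V_dn)/(S_up−S_dn) = (200.8318−259.0560)/(153.8782−95.6540) = -1.0000. V = [p*·200.8318 + (1−p*)·259.0560]/1.28 = 173.1454. B = V − Δ·S = 277.1172.
(3,2): S=167.2589. Δ = (V_up−V_dn)/(S_up−S_dn) = (107.1668−200.8318)/(247.5432−153.8782) = -1.0000. V = [p*·107.1668 + (1−p*)·200.8318]/1.28 = 109.8582. B = V − Δ·S = 277.1172.
(3,3): S=269.0687. Δ = (V_up−V_dn)/(S_up−S_dn) = (0.0000−107.1668)/(398.2217−247.5432) = -0.7112. V = [p*·0.0000 + (1−p*)·107.1668]/1.28 = 29.9014. B = V − Δ·S = 221.2707.
(2,0): S=70.2512. Δ = (V_up−V_dn)/(S_up−S_dn) = (173.1454−212.4861)/(103.9718−64.6311) = -1.0000. V = [p*·173.1454 + (1−p*)·212.4861]/1.28 = 146.2466. B = V − Δ·S = 216.4978.
(2,1): S=113.0128. Δ = (V_up−V_dn)/(S_up−S_dn) = (109.8582−173.1454)/(167.2589−103.9718) = -1.0000. V = [p*·109.8582 + (1−p*)·173.1454]/1.28 = 103.4850. B = V − Δ·S = 216.4978.
(2,2): S=181.8032. Δ = (V_up−V_dn)/(S_up−S_dn) = (29.9014−109.8582)/(269.0687−167.2589) = -0.7854. V = [p*·29.9014 + (1−p*)·109.8582]/1.28 = 45.6699. B = V − Δ·S = 188.4499.
(1,0): S=76.3600. Δ = (V_up−V_dn)/(S_up−S_dn) = (103.4850−146.2466)/(113.0128−70.2512) = -1.0000. V = [p*·103.4850 + (1−p*)·146.2466]/1.28 = 92.7789. B = V − Δ·S = 169.1389.
(1,1): S=122.8400. Δ = (V_up−V_dn)/(S_up−S_dn) = (45.6699−103.4850)/(181.8032−113.0128) = -0.8405. V = [p*·45.6699 + (1−p*)·103.4850]/1.28 = 51.8110. B = V − Δ·S = 155.0523.
(0,0): S=83.0000. Δ = (V_up−V_dn)/(S_up−S_dn) = (51.8110−92.7789)/(122.8400−76.3600) = -0.8814. V = [p*·51.8110 + (1−p*)·92.7789]/1.28 = 51.9081. B = V − Δ·S = 125.0650.
Root portfolio cost Δ·83+B reproduces V0=51.9081.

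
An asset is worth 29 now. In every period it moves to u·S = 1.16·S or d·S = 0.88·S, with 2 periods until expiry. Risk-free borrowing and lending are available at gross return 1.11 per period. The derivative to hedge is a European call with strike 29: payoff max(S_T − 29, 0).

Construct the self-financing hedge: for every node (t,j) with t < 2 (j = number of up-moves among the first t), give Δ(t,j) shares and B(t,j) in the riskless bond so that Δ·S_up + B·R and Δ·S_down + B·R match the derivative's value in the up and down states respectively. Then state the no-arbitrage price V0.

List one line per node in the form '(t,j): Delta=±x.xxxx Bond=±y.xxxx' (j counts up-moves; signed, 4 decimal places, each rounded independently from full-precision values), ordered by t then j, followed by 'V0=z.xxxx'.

(0,0): Delta=0.8704 Bond=-19.6088
(1,0): Delta=0.0844 Bond=-1.7079
(1,1): Delta=1.0000 Bond=-26.1261
V0=5.6323

Under the risk-neutral measure, an up-move has probability p* = (R−d)/(u−d) = 0.8214 and values discount at R = 1.11.
Terminal values V(2,·): V(2,0)=0.0000, V(2,1)=0.6032, V(2,2)=10.0224
Node (1,0) S=25.5200: V=(p*·0.6032+(1−p*)·0.0000)/1.11=0.4464; Δ=(0.6032−0.0000)/(29.6032−22.4576)=0.0844; B=V−Δ·S=-1.7079
Node (1,1) S=33.6400: V=(p*·10.0224+(1−p*)·0.6032)/1.11=7.5139; Δ=(10.0224−0.6032)/(39.0224−29.6032)=1.0000; B=V−Δ·S=-26.1261
Node (0,0) S=29.0000: V=(p*·7.5139+(1−p*)·0.4464)/1.11=5.6323; Δ=(7.5139−0.4464)/(33.6400−25.5200)=0.8704; B=V−Δ·S=-19.6088
Check: Δ(0,0)·S0 + B(0,0) = 5.6323 = V0.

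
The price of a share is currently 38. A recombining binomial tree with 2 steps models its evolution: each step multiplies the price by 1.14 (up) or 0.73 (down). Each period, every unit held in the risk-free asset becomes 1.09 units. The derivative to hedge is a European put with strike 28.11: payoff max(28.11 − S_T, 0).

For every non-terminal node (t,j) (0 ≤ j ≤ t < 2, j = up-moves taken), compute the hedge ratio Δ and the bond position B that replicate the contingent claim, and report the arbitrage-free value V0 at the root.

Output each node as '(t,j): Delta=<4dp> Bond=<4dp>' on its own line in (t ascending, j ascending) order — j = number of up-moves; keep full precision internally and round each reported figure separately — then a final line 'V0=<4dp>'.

No-arbitrage ⇒ martingale measure with p* = (R−d)/(u−d) = 0.8780.
Terminal payoffs: V(2,0)=7.8598, V(2,1)=0.0000, V(2,2)=0.0000
  t=1,j=0: stock 27.7400 → up 31.6236 (V=0.0000), down 20.2502 (V=7.8598). Price 0.8794; hedge Δ=-0.6911, bond B=20.0496.
  t=1,j=1: stock 43.3200 → up 49.3848 (V=0.0000), down 31.6236 (V=0.0000). Price 0.0000; hedge Δ=0.0000, bond B=0.0000.
  t=0,j=0: stock 38.0000 → up 43.3200 (V=0.0000), down 27.7400 (V=0.8794). Price 0.0984; hedge Δ=-0.0564, bond B=2.2432.
Each (Δ,B) replicates both successor values, so the strategy is self-financing and V0 is arbitrage-free.

(0,0): Delta=-0.0564 Bond=2.2432
(1,0): Delta=-0.6911 Bond=20.0496
(1,1): Delta=0.0000 Bond=0.0000
V0=0.0984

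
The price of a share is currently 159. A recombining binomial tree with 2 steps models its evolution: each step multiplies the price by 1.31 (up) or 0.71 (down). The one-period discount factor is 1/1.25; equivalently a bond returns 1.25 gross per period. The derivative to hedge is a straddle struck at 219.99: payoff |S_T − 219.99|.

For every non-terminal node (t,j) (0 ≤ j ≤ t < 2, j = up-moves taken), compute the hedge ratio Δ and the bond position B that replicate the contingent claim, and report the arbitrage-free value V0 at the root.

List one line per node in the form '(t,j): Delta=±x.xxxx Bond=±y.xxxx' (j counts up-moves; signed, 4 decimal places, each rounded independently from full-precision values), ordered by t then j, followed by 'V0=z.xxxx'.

(0,0): Delta=-0.2020 Bond=68.7214
(1,0): Delta=-1.0000 Bond=175.9920
(1,1): Delta=-0.1539 Bond=75.8917
V0=36.6091

Risk-neutral probability p* = (R−d)/(u−d) = (1.25−0.71)/(1.31−0.71) = 0.9000.
Payoff layer (t=2): V(2,0)=139.8381, V(2,1)=72.1041, V(2,2)=52.8699
  t=1,j=0: stock 112.8900 → up 147.8859 (V=72.1041), down 80.1519 (V=139.8381). Price 63.1020; hedge Δ=-1.0000, bond B=175.9920.
  t=1,j=1: stock 208.2900 → up 272.8599 (V=52.8699), down 147.8859 (V=72.1041). Price 43.8347; hedge Δ=-0.1539, bond B=75.8917.
  t=0,j=0: stock 159.0000 → up 208.2900 (V=43.8347), down 112.8900 (V=63.1020). Price 36.6091; hedge Δ=-0.2020, bond B=68.7214.
The time-0 hedge costs 36.6091, which is the no-arbitrage price.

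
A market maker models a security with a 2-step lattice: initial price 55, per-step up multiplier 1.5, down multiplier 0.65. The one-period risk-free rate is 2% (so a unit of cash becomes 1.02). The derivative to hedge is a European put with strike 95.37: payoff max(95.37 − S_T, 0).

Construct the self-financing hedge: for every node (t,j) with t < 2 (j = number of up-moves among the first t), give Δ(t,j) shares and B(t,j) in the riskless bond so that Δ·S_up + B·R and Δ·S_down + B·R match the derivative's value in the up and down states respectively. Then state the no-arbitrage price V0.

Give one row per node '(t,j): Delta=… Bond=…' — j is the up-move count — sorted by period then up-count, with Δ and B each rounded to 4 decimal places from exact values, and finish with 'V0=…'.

Under the risk-neutral measure, an up-move has probability p* = (R−d)/(u−d) = 0.4353 and values discount at R = 1.02.
Payoff layer (t=2): V(2,0)=72.1325, V(2,1)=41.7450, V(2,2)=0.0000
Node (1,0) S=35.7500: V=(p*·41.7450+(1−p*)·72.1325)/1.02=57.7500; Δ=(41.7450−72.1325)/(53.6250−23.2375)=-1.0000; B=V−Δ·S=93.5000
Node (1,1) S=82.5000: V=(p*·0.0000+(1−p*)·41.7450)/1.02=23.1114; Δ=(0.0000−41.7450)/(123.7500−53.6250)=-0.5953; B=V−Δ·S=72.2232
Node (0,0) S=55.0000: V=(p*·23.1114+(1−p*)·57.7500)/1.02=41.8353; Δ=(23.1114−57.7500)/(82.5000−35.7500)=-0.7409; B=V−Δ·S=82.5866
Check: Δ(0,0)·S0 + B(0,0) = 41.8353 = V0.

(0,0): Delta=-0.7409 Bond=82.5866
(1,0): Delta=-1.0000 Bond=93.5000
(1,1): Delta=-0.5953 Bond=72.2232
V0=41.8353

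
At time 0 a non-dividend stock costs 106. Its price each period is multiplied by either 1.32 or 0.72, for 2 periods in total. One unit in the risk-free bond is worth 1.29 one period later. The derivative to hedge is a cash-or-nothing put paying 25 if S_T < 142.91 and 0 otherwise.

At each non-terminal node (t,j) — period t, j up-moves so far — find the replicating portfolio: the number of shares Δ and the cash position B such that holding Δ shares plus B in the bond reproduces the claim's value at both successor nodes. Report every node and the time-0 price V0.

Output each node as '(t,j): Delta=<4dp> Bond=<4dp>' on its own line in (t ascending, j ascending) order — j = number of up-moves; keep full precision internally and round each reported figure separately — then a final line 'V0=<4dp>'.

(0,0): Delta=-0.2895 Bond=32.1495
(1,0): Delta=0.0000 Bond=19.3798
(1,1): Delta=-0.2978 Bond=42.6357
V0=1.4648

The replicating-portfolio and risk-neutral prices coincide; use p* = (1.29−0.72)/(1.32−0.72) = 0.9500 for the latter.
Terminal values V(2,·): V(2,0)=25.0000, V(2,1)=25.0000, V(2,2)=0.0000
Node (1,0) S=76.3200: V=(p*·25.0000+(1−p*)·25.0000)/1.29=19.3798; Δ=(25.0000−25.0000)/(100.7424−54.9504)=0.0000; B=V−Δ·S=19.3798
Node (1,1) S=139.9200: V=(p*·0.0000+(1−p*)·25.0000)/1.29=0.9690; Δ=(0.0000−25.0000)/(184.6944−100.7424)=-0.2978; B=V−Δ·S=42.6357
Node (0,0) S=106.0000: V=(p*·0.9690+(1−p*)·19.3798)/1.29=1.4648; Δ=(0.9690−19.3798)/(139.9200−76.3200)=-0.2895; B=V−Δ·S=32.1495
Check: Δ(0,0)·S0 + B(0,0) = 1.4648 = V0.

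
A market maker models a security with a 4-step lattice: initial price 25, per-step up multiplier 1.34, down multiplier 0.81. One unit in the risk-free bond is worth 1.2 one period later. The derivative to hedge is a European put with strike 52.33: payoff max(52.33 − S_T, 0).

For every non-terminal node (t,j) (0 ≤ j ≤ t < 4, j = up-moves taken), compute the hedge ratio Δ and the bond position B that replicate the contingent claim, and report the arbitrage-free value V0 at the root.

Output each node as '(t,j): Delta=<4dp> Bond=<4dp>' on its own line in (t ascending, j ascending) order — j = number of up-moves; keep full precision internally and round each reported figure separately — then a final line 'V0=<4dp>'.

(0,0): Delta=-0.5080 Bond=16.9331
(1,0): Delta=-1.0000 Bond=30.2836
(1,1): Delta=-0.4012 Bond=16.7430
(2,0): Delta=-1.0000 Bond=36.3403
(2,1): Delta=-1.0000 Bond=36.3403
(2,2): Delta=-0.2713 Bond=14.2587
(3,0): Delta=-1.0000 Bond=43.6083
(3,1): Delta=-1.0000 Bond=43.6083
(3,2): Delta=-1.0000 Bond=43.6083
(3,3): Delta=-0.1131 Bond=7.5984
V0=4.2341

Since d<R<u, set p* = (R−d)/(u−d) = 0.7358; price each node as the discounted p*-expectation of its children.
Terminal values V(4,·): V(4,0)=41.5683, V(4,1)=34.5267, V(4,2)=22.8777, V(4,3)=3.6064, V(4,4)=0.0000
  t=3,j=0: stock 13.2860 → up 17.8033 (V=34.5267), down 10.7617 (V=41.5683). Price 30.3223; hedge Δ=-1.0000, bond B=43.6083.
  t=3,j=1: stock 21.9794 → up 29.4523 (V=22.8777), down 17.8033 (V=34.5267). Price 21.6290; hedge Δ=-1.0000, bond B=43.6083.
  t=3,j=2: stock 36.3609 → up 48.7236 (V=3.6064), down 29.4523 (V=22.8777). Price 7.2474; hedge Δ=-1.0000, bond B=43.6083.
  t=3,j=3: stock 60.1526 → up 80.6045 (V=0.0000), down 48.7236 (V=3.6064). Price 0.7939; hedge Δ=-0.1131, bond B=7.5984.
  t=2,j=0: stock 16.4025 → up 21.9794 (V=21.6290), down 13.2860 (V=30.3223). Price 19.9378; hedge Δ=-1.0000, bond B=36.3403.
  t=2,j=1: stock 27.1350 → up 36.3609 (V=7.2474), down 21.9794 (V=21.6290). Price 9.2053; hedge Δ=-1.0000, bond B=36.3403.
  t=2,j=2: stock 44.8900 → up 60.1526 (V=0.7939), down 36.3609 (V=7.2474). Price 2.0821; hedge Δ=-0.2713, bond B=14.2587.
  t=1,j=0: stock 20.2500 → up 27.1350 (V=9.2053), down 16.4025 (V=19.9378). Price 10.0336; hedge Δ=-1.0000, bond B=30.2836.
  t=1,j=1: stock 33.5000 → up 44.8900 (V=2.0821), down 27.1350 (V=9.2053). Price 3.3031; hedge Δ=-0.4012, bond B=16.7430.
  t=0,j=0: stock 25.0000 → up 33.5000 (V=3.3031), down 20.2500 (V=10.0336). Price 4.2341; hedge Δ=-0.5080, bond B=16.9331.
Self-financing check: at every node Δ·S+B equals the discounted successor values.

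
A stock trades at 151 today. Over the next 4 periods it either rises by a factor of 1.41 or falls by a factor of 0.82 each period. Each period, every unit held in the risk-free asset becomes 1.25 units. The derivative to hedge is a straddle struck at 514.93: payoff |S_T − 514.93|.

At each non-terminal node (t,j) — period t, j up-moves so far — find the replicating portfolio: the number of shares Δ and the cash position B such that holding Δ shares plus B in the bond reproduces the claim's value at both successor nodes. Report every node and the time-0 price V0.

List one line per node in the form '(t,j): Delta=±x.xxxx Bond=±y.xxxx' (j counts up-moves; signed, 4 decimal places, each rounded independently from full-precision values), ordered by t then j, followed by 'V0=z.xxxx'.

(0,0): Delta=-0.6356 Bond=174.8155
(1,0): Delta=-1.0000 Bond=263.6442
(1,1): Delta=-0.5567 Bond=201.7288
(2,0): Delta=-1.0000 Bond=329.5552
(2,1): Delta=-1.0000 Bond=329.5552
(2,2): Delta=-0.4608 Bond=223.3631
(3,0): Delta=-1.0000 Bond=411.9440
(3,1): Delta=-1.0000 Bond=411.9440
(3,2): Delta=-1.0000 Bond=411.9440
(3,3): Delta=-0.3441 Bond=229.8122
V0=78.8457

The replicating-portfolio and risk-neutral prices coincide; use p* = (1.25−0.82)/(1.41−0.82) = 0.7288 for the latter.
Payoff layer (t=4): V(4,0)=446.6596, V(4,1)=397.5382, V(4,2)=313.0734, V(4,3)=167.8352, V(4,4)=81.9038
Node (3,0) S=83.2566: V=(p*·397.5382+(1−p*)·446.6596)/1.25=328.6874; Δ=(397.5382−446.6596)/(117.3918−68.2704)=-1.0000; B=V−Δ·S=411.9440
Node (3,1) S=143.1607: V=(p*·313.0734+(1−p*)·397.5382)/1.25=268.7833; Δ=(313.0734−397.5382)/(201.8566−117.3918)=-1.0000; B=V−Δ·S=411.9440
Node (3,2) S=246.1665: V=(p*·167.8352+(1−p*)·313.0734)/1.25=165.7775; Δ=(167.8352−313.0734)/(347.0948−201.8566)=-1.0000; B=V−Δ·S=411.9440
Node (3,3) S=423.2864: V=(p*·81.9038+(1−p*)·167.8352)/1.25=84.1658; Δ=(81.9038−167.8352)/(596.8338−347.0948)=-0.3441; B=V−Δ·S=229.8122
Node (2,0) S=101.5324: V=(p*·268.7833+(1−p*)·328.6874)/1.25=228.0228; Δ=(268.7833−328.6874)/(143.1607−83.2566)=-1.0000; B=V−Δ·S=329.5552
Node (2,1) S=174.5862: V=(p*·165.7775+(1−p*)·268.7833)/1.25=154.9690; Δ=(165.7775−268.7833)/(246.1665−143.1607)=-1.0000; B=V−Δ·S=329.5552
Node (2,2) S=300.2031: V=(p*·84.1658+(1−p*)·165.7775)/1.25=85.0382; Δ=(84.1658−165.7775)/(423.2864−246.1665)=-0.4608; B=V−Δ·S=223.3631
Node (1,0) S=123.8200: V=(p*·154.9690+(1−p*)·228.0228)/1.25=139.8242; Δ=(154.9690−228.0228)/(174.5862−101.5324)=-1.0000; B=V−Δ·S=263.6442
Node (1,1) S=212.9100: V=(p*·85.0382+(1−p*)·154.9690)/1.25=83.2020; Δ=(85.0382−154.9690)/(300.2031−174.5862)=-0.5567; B=V−Δ·S=201.7288
Node (0,0) S=151.0000: V=(p*·83.2020+(1−p*)·139.8242)/1.25=78.8457; Δ=(83.2020−139.8242)/(212.9100−123.8200)=-0.6356; B=V−Δ·S=174.8155
Check: Δ(0,0)·S0 + B(0,0) = 78.8457 = V0.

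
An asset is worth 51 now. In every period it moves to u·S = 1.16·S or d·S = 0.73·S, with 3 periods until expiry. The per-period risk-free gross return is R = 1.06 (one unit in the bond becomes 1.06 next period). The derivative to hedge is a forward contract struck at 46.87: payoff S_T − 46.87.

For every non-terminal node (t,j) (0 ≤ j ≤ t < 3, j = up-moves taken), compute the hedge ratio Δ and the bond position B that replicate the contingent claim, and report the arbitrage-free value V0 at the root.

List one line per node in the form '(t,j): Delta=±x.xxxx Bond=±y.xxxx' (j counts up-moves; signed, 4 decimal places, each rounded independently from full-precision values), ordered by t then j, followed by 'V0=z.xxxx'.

The replicating-portfolio and risk-neutral prices coincide; use p* = (1.06−0.73)/(1.16−0.73) = 0.7674 for the latter.
Terminal payoffs: V(3,0)=-27.0301, V(3,1)=-15.3436, V(3,2)=3.2267, V(3,3)=32.7357
(2,0): S=27.1779. Δ = (V_up−V_dn)/(S_up−S_dn) = (-15.3436−-27.0301)/(31.5264−19.8399) = 1.0000. V = [p*·-15.3436 + (1−p*)·-27.0301]/1.06 = -17.0391. B = V − Δ·S = -44.2170.
(2,1): S=43.1868. Δ = (V_up−V_dn)/(S_up−S_dn) = (3.2267−-15.3436)/(50.0967−31.5264) = 1.0000. V = [p*·3.2267 + (1−p*)·-15.3436]/1.06 = -1.0302. B = V − Δ·S = -44.2170.
(2,2): S=68.6256. Δ = (V_up−V_dn)/(S_up−S_dn) = (32.7357−3.2267)/(79.6057−50.0967) = 1.0000. V = [p*·32.7357 + (1−p*)·3.2267]/1.06 = 24.4086. B = V − Δ·S = -44.2170.
(1,0): S=37.2300. Δ = (V_up−V_dn)/(S_up−S_dn) = (-1.0302−-17.0391)/(43.1868−27.1779) = 1.0000. V = [p*·-1.0302 + (1−p*)·-17.0391]/1.06 = -4.4841. B = V − Δ·S = -41.7141.
(1,1): S=59.1600. Δ = (V_up−V_dn)/(S_up−S_dn) = (24.4086−-1.0302)/(68.6256−43.1868) = 1.0000. V = [p*·24.4086 + (1−p*)·-1.0302]/1.06 = 17.4459. B = V − Δ·S = -41.7141.
(0,0): S=51.0000. Δ = (V_up−V_dn)/(S_up−S_dn) = (17.4459−-4.4841)/(59.1600−37.2300) = 1.0000. V = [p*·17.4459 + (1−p*)·-4.4841]/1.06 = 11.6470. B = V − Δ·S = -39.3530.
The time-0 hedge costs 11.6470, which is the no-arbitrage price.

(0,0): Delta=1.0000 Bond=-39.3530
(1,0): Delta=1.0000 Bond=-41.7141
(1,1): Delta=1.0000 Bond=-41.7141
(2,0): Delta=1.0000 Bond=-44.2170
(2,1): Delta=1.0000 Bond=-44.2170
(2,2): Delta=1.0000 Bond=-44.2170
V0=11.6470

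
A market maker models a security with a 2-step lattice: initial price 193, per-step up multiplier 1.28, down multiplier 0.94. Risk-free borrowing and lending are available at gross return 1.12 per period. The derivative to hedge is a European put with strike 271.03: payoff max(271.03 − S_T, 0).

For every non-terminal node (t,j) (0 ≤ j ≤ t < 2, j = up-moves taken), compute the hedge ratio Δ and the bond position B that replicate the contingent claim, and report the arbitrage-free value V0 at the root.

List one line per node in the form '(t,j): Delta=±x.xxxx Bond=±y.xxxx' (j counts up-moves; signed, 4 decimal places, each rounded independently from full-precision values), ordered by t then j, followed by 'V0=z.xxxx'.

(0,0): Delta=-0.6745 Bond=163.3448
(1,0): Delta=-1.0000 Bond=241.9911
(1,1): Delta=-0.4621 Bond=130.4618
V0=33.1585

Risk-neutral probability p* = (R−d)/(u−d) = (1.12−0.94)/(1.28−0.94) = 0.5294.
Terminal payoffs: V(2,0)=100.4952, V(2,1)=38.8124, V(2,2)=0.0000
Node (1,0) S=181.4200: V=(p*·38.8124+(1−p*)·100.4952)/1.12=60.5711; Δ=(38.8124−100.4952)/(232.2176−170.5348)=-1.0000; B=V−Δ·S=241.9911
Node (1,1) S=247.0400: V=(p*·0.0000+(1−p*)·38.8124)/1.12=16.3077; Δ=(0.0000−38.8124)/(316.2112−232.2176)=-0.4621; B=V−Δ·S=130.4618
Node (0,0) S=193.0000: V=(p*·16.3077+(1−p*)·60.5711)/1.12=33.1585; Δ=(16.3077−60.5711)/(247.0400−181.4200)=-0.6745; B=V−Δ·S=163.3448
The time-0 hedge costs 33.1585, which is the no-arbitrage price.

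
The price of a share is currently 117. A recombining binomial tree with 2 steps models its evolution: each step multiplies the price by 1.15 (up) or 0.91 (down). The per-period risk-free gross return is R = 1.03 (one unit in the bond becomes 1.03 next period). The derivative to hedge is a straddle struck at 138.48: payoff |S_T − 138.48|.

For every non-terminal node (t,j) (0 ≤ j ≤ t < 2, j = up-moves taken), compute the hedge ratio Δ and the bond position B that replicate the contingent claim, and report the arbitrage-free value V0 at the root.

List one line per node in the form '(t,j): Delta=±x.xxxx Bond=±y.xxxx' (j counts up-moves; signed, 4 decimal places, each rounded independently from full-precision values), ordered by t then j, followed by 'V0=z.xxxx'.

(0,0): Delta=-0.4381 Bond=72.4441
(1,0): Delta=-1.0000 Bond=134.4466
(1,1): Delta=0.0066 Bond=14.7882
V0=21.1905

No-arbitrage ⇒ martingale measure with p* = (R−d)/(u−d) = 0.5000.
At expiry t=2: V(2,0)=41.5923, V(2,1)=16.0395, V(2,2)=16.2525
  t=1,j=0: stock 106.4700 → up 122.4405 (V=16.0395), down 96.8877 (V=41.5923). Price 27.9766; hedge Δ=-1.0000, bond B=134.4466.
  t=1,j=1: stock 134.5500 → up 154.7325 (V=16.2525), down 122.4405 (V=16.0395). Price 15.6757; hedge Δ=0.0066, bond B=14.7882.
  t=0,j=0: stock 117.0000 → up 134.5500 (V=15.6757), down 106.4700 (V=27.9766). Price 21.1905; hedge Δ=-0.4381, bond B=72.4441.
Check: Δ(0,0)·S0 + B(0,0) = 21.1905 = V0.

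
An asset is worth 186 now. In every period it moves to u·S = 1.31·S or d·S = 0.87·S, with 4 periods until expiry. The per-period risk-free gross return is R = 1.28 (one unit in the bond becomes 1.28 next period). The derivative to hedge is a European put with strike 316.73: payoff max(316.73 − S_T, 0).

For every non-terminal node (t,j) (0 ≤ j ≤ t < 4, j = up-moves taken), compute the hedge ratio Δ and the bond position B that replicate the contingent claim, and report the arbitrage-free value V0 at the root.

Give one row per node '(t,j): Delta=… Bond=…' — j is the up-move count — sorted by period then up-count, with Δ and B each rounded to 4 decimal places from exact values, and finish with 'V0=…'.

(0,0): Delta=-0.0840 Bond=16.3705
(1,0): Delta=-0.6498 Bond=112.5061
(1,1): Delta=-0.0565 Bond=14.2553
(2,0): Delta=-1.0000 Bond=193.3167
(2,1): Delta=-0.6327 Bond=140.3998
(2,2): Delta=-0.0285 Bond=9.3087
(3,0): Delta=-1.0000 Bond=247.4453
(3,1): Delta=-1.0000 Bond=247.4453
(3,2): Delta=-0.6149 Bond=174.7557
(3,3): Delta=0.0000 Bond=0.0000
V0=0.7483

Since d<R<u, set p* = (R−d)/(u−d) = 0.9318; price each node as the discounted p*-expectation of its children.
Terminal values V(4,·): V(4,0)=210.1710, V(4,1)=156.2792, V(4,2)=75.1316, V(4,3)=0.0000, V(4,4)=0.0000
(3,0): S=122.4816. Δ = (V_up−V_dn)/(S_up−S_dn) = (156.2792−210.1710)/(160.4508−106.5590) = -1.0000. V = [p*·156.2792 + (1−p*)·210.1710]/1.28 = 124.9638. B = V − Δ·S = 247.4453.
(3,1): S=184.4263. Δ = (V_up−V_dn)/(S_up−S_dn) = (75.1316−156.2792)/(241.5984−160.4508) = -1.0000. V = [p*·75.1316 + (1−p*)·156.2792]/1.28 = 63.0191. B = V − Δ·S = 247.4453.
(3,2): S=277.6993. Δ = (V_up−V_dn)/(S_up−S_dn) = (0.0000−75.1316)/(363.7861−241.5984) = -0.6149. V = [p*·0.0000 + (1−p*)·75.1316]/1.28 = 4.0020. B = V − Δ·S = 174.7557.
(3,3): S=418.1449. Δ = (V_up−V_dn)/(S_up−S_dn) = (0.0000−0.0000)/(547.7699−363.7861) = 0.0000. V = [p*·0.0000 + (1−p*)·0.0000]/1.28 = 0.0000. B = V − Δ·S = 0.0000.
(2,0): S=140.7834. Δ = (V_up−V_dn)/(S_up−S_dn) = (63.0191−124.9638)/(184.4263−122.4816) = -1.0000. V = [p*·63.0191 + (1−p*)·124.9638]/1.28 = 52.5333. B = V − Δ·S = 193.3167.
(2,1): S=211.9842. Δ = (V_up−V_dn)/(S_up−S_dn) = (4.0020−63.0191)/(277.6993−184.4263) = -0.6327. V = [p*·4.0020 + (1−p*)·63.0191]/1.28 = 6.2703. B = V − Δ·S = 140.3998.
(2,2): S=319.1946. Δ = (V_up−V_dn)/(S_up−S_dn) = (0.0000−4.0020)/(418.1449−277.6993) = -0.0285. V = [p*·0.0000 + (1−p*)·4.0020]/1.28 = 0.2132. B = V − Δ·S = 9.3087.
(1,0): S=161.8200. Δ = (V_up−V_dn)/(S_up−S_dn) = (6.2703−52.5333)/(211.9842−140.7834) = -0.6498. V = [p*·6.2703 + (1−p*)·52.5333]/1.28 = 7.3629. B = V − Δ·S = 112.5061.
(1,1): S=243.6600. Δ = (V_up−V_dn)/(S_up−S_dn) = (0.2132−6.2703)/(319.1946−211.9842) = -0.0565. V = [p*·0.2132 + (1−p*)·6.2703]/1.28 = 0.4892. B = V − Δ·S = 14.2553.
(0,0): S=186.0000. Δ = (V_up−V_dn)/(S_up−S_dn) = (0.4892−7.3629)/(243.6600−161.8200) = -0.0840. V = [p*·0.4892 + (1−p*)·7.3629]/1.28 = 0.7483. B = V − Δ·S = 16.3705.
Check: Δ(0,0)·S0 + B(0,0) = 0.7483 = V0.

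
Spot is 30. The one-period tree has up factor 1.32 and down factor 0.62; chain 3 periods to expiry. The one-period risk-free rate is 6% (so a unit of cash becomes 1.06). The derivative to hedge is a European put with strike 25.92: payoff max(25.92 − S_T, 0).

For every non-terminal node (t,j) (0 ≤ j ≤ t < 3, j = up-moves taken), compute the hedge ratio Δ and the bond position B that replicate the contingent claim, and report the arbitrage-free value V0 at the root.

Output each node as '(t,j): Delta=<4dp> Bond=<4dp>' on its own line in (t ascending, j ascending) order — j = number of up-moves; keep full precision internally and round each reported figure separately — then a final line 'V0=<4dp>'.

(0,0): Delta=-0.2589 Bond=10.9112
(1,0): Delta=-0.7045 Bond=19.8536
(1,1): Delta=-0.1352 Bond=6.6686
(2,0): Delta=-1.0000 Bond=24.4528
(2,1): Delta=-0.6225 Bond=19.0311
(2,2): Delta=0.0000 Bond=0.0000
V0=3.1443

No-arbitrage ⇒ martingale measure with p* = (R−d)/(u−d) = 0.6286.
Terminal payoffs: V(3,0)=18.7702, V(3,1)=10.6978, V(3,2)=0.0000, V(3,3)=0.0000
(2,0): S=11.5320. Δ = (V_up−V_dn)/(S_up−S_dn) = (10.6978−18.7702)/(15.2222−7.1498) = -1.0000. V = [p*·10.6978 + (1−p*)·18.7702]/1.06 = 12.9208. B = V − Δ·S = 24.4528.
(2,1): S=24.5520. Δ = (V_up−V_dn)/(S_up−S_dn) = (0.0000−10.6978)/(32.4086−15.2222) = -0.6225. V = [p*·0.0000 + (1−p*)·10.6978]/1.06 = 3.7485. B = V − Δ·S = 19.0311.
(2,2): S=52.2720. Δ = (V_up−V_dn)/(S_up−S_dn) = (0.0000−0.0000)/(68.9990−32.4086) = 0.0000. V = [p*·0.0000 + (1−p*)·0.0000]/1.06 = 0.0000. B = V − Δ·S = 0.0000.
(1,0): S=18.6000. Δ = (V_up−V_dn)/(S_up−S_dn) = (3.7485−12.9208)/(24.5520−11.5320) = -0.7045. V = [p*·3.7485 + (1−p*)·12.9208]/1.06 = 6.7504. B = V − Δ·S = 19.8536.
(1,1): S=39.6000. Δ = (V_up−V_dn)/(S_up−S_dn) = (0.0000−3.7485)/(52.2720−24.5520) = -0.1352. V = [p*·0.0000 + (1−p*)·3.7485]/1.06 = 1.3135. B = V − Δ·S = 6.6686.
(0,0): S=30.0000. Δ = (V_up−V_dn)/(S_up−S_dn) = (1.3135−6.7504)/(39.6000−18.6000) = -0.2589. V = [p*·1.3135 + (1−p*)·6.7504]/1.06 = 3.1443. B = V − Δ·S = 10.9112.
Root portfolio cost Δ·30+B reproduces V0=3.1443.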